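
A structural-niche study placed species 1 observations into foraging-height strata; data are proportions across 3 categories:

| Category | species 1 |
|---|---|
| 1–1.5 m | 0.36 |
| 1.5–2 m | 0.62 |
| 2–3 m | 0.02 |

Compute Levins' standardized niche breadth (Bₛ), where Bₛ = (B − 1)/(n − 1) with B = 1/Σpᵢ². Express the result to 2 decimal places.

Σpᵢ² = 0.36² + 0.62² + 0.02² = 0.1296 + 0.3844 + 0.0004 = 0.5144
B = 1 / 0.5144 = 1.9440
Bₛ = (B − 1)/(n − 1) = (1.9440 − 1)/(3 − 1) = 0.9440/2 = 0.4720

0.47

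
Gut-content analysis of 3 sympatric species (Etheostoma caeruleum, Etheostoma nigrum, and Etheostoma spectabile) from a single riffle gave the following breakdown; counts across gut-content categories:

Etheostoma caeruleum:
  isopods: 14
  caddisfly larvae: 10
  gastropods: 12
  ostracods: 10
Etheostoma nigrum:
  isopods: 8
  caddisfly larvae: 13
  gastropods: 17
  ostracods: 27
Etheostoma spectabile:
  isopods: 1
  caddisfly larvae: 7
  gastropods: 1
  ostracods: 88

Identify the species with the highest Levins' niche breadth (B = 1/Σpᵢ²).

Proportions for Etheostoma caeruleum (n=46): 14/46=0.3043, 10/46=0.2174, 12/46=0.2609, 10/46=0.2174
Proportions for Etheostoma nigrum (n=65): 8/65=0.1231, 13/65=0.2000, 17/65=0.2615, 27/65=0.4154
Proportions for Etheostoma spectabile (n=97): 1/97=0.0103, 7/97=0.0722, 1/97=0.0103, 88/97=0.9072
Σp_caerᵢ² = 0.3043² + 0.2174² + 0.2609² + 0.2174² = 0.092598 + 0.047263 + 0.068069 + 0.047263 = 0.255193
B_caer = 1 / 0.255193 = 3.9186
Σp_nigrᵢ² = 0.1231² + 0.2000² + 0.2615² + 0.4154² = 0.015154 + 0.040000 + 0.068382 + 0.172557 = 0.296093
B_nigr = 1 / 0.296093 = 3.3773
Σp_specᵢ² = 0.0103² + 0.0722² + 0.0103² + 0.9072² = 0.000106 + 0.005213 + 0.000106 + 0.823012 = 0.828437
B_spec = 1 / 0.828437 = 1.2071
Highest B → broadest niche (most generalist): Etheostoma caeruleum (B = 3.92).

Etheostoma caeruleum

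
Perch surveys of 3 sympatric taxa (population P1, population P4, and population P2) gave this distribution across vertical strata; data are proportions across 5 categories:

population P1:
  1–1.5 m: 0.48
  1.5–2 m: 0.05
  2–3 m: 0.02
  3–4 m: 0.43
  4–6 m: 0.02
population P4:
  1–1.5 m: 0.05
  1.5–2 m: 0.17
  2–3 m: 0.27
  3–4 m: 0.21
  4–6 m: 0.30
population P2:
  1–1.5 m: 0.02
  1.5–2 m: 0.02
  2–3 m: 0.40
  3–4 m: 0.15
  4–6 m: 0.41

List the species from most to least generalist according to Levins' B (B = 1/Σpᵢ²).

Σp_P1ᵢ² = 0.48² + 0.05² + 0.02² + 0.43² + 0.02² = 0.2304 + 0.0025 + 0.0004 + 0.1849 + 0.0004 = 0.4186
B_P1 = 1 / 0.4186 = 2.3889
Σp_P4ᵢ² = 0.05² + 0.17² + 0.27² + 0.21² + 0.30² = 0.0025 + 0.0289 + 0.0729 + 0.0441 + 0.0900 = 0.2384
B_P4 = 1 / 0.2384 = 4.1946
Σp_P2ᵢ² = 0.02² + 0.02² + 0.40² + 0.15² + 0.41² = 0.0004 + 0.0004 + 0.1600 + 0.0225 + 0.1681 = 0.3514
B_P2 = 1 / 0.3514 = 2.8458
Ranking by B (broadest → narrowest): population P4 (4.19) > population P2 (2.85) > population P1 (2.39)

population P4 > population P2 > population P1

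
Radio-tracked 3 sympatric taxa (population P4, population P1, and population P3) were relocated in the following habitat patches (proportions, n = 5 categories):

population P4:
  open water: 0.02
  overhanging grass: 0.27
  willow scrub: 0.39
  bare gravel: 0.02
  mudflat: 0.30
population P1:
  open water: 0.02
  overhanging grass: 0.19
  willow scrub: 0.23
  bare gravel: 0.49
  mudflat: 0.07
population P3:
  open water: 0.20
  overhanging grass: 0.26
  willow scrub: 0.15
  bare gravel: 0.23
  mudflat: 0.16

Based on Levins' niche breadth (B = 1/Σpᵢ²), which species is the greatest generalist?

population P3

Σp_P4ᵢ² = 0.02² + 0.27² + 0.39² + 0.02² + 0.30² = 0.0004 + 0.0729 + 0.1521 + 0.0004 + 0.0900 = 0.3158
B_P4 = 1 / 0.3158 = 3.1666
Σp_P1ᵢ² = 0.02² + 0.19² + 0.23² + 0.49² + 0.07² = 0.0004 + 0.0361 + 0.0529 + 0.2401 + 0.0049 = 0.3344
B_P1 = 1 / 0.3344 = 2.9904
Σp_P3ᵢ² = 0.20² + 0.26² + 0.15² + 0.23² + 0.16² = 0.0400 + 0.0676 + 0.0225 + 0.0529 + 0.0256 = 0.2086
B_P3 = 1 / 0.2086 = 4.7939
Highest B → broadest niche (most generalist): population P3 (B = 4.79).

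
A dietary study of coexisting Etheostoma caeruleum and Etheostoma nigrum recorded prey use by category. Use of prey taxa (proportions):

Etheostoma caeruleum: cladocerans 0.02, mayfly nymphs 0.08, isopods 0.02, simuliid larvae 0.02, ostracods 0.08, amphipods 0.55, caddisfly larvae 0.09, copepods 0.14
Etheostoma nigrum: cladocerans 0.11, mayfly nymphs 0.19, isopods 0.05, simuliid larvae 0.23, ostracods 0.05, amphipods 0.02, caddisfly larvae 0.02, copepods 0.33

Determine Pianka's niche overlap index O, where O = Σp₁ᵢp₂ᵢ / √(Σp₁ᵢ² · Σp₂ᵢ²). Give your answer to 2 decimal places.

Σ p₁ᵢp₂ᵢ = 0.0022 + 0.0152 + 0.0010 + 0.0046 + 0.0040 + 0.0110 + 0.0018 + 0.0462 = 0.0860
Σp_1ᵢ² = 0.02² + 0.08² + 0.02² + 0.02² + 0.08² + 0.55² + 0.09² + 0.14² = 0.0004 + 0.0064 + 0.0004 + 0.0004 + 0.0064 + 0.3025 + 0.0081 + 0.0196 = 0.3442
Σp_2ᵢ² = 0.11² + 0.19² + 0.05² + 0.23² + 0.05² + 0.02² + 0.02² + 0.33² = 0.0121 + 0.0361 + 0.0025 + 0.0529 + 0.0025 + 0.0004 + 0.0004 + 0.1089 = 0.2158
O = 0.0860 / √(0.3442 × 0.2158) = 0.0860 / 0.27254 = 0.3156

0.32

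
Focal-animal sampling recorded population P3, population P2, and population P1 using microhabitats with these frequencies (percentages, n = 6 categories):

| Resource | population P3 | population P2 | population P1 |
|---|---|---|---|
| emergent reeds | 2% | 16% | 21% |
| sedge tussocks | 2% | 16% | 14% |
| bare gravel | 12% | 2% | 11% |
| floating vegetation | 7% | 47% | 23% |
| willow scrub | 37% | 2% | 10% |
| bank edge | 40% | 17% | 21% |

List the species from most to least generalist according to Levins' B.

Convert percentages to proportions (divide by 100).
Σp_P3ᵢ² = 0.02² + 0.02² + 0.12² + 0.07² + 0.37² + 0.40² = 0.0004 + 0.0004 + 0.0144 + 0.0049 + 0.1369 + 0.1600 = 0.3170
B_P3 = 1 / 0.3170 = 3.1546
Σp_P2ᵢ² = 0.16² + 0.16² + 0.02² + 0.47² + 0.02² + 0.17² = 0.0256 + 0.0256 + 0.0004 + 0.2209 + 0.0004 + 0.0289 = 0.3018
B_P2 = 1 / 0.3018 = 3.3135
Σp_P1ᵢ² = 0.21² + 0.14² + 0.11² + 0.23² + 0.10² + 0.21² = 0.0441 + 0.0196 + 0.0121 + 0.0529 + 0.0100 + 0.0441 = 0.1828
B_P1 = 1 / 0.1828 = 5.4705
Ranking by B (broadest → narrowest): population P1 (5.47) > population P2 (3.31) > population P3 (3.15)

population P1 > population P2 > population P3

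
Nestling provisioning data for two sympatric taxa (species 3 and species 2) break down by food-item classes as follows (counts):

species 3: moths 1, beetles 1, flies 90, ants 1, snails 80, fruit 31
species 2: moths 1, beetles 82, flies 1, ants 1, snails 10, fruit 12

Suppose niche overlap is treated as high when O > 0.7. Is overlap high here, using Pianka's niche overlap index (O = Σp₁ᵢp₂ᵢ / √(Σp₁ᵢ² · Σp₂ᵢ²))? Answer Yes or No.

No

Proportions for species 3 (n=204): 1/204=0.0049, 1/204=0.0049, 90/204=0.4412, 1/204=0.0049, 80/204=0.3922, 31/204=0.1520
Proportions for species 2 (n=107): 1/107=0.0093, 82/107=0.7664, 1/107=0.0093, 1/107=0.0093, 10/107=0.0935, 12/107=0.1121
Σ p₁ᵢp₂ᵢ = 0.000046 + 0.003755 + 0.004103 + 0.000046 + 0.036671 + 0.017039 = 0.061660
Σp_1ᵢ² = 0.0049² + 0.0049² + 0.4412² + 0.0049² + 0.3922² + 0.1520² = 0.000024 + 0.000024 + 0.194657 + 0.000024 + 0.153821 + 0.023104 = 0.371654
Σp_2ᵢ² = 0.0093² + 0.7664² + 0.0093² + 0.0093² + 0.0935² + 0.1121² = 0.000086 + 0.587369 + 0.000086 + 0.000086 + 0.008742 + 0.012566 = 0.608935
O = 0.061660 / √(0.371654 × 0.608935) = 0.061660 / 0.4757238 = 0.1296
O = 0.1296 < 0.7 → No.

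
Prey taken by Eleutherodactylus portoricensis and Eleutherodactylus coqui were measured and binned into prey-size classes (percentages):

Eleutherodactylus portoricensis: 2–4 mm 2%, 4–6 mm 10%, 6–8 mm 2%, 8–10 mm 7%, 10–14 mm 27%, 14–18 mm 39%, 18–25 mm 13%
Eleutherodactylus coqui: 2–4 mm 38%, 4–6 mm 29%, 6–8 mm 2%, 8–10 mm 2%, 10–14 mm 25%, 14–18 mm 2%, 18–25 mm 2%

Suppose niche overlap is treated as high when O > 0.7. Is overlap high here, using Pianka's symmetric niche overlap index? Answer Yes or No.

No

Convert percentages to proportions (divide by 100).
Σ p₁ᵢp₂ᵢ = 0.0076 + 0.0290 + 0.0004 + 0.0014 + 0.0675 + 0.0078 + 0.0026 = 0.1163
Σp_1ᵢ² = 0.02² + 0.10² + 0.02² + 0.07² + 0.27² + 0.39² + 0.13² = 0.0004 + 0.0100 + 0.0004 + 0.0049 + 0.0729 + 0.1521 + 0.0169 = 0.2576
Σp_2ᵢ² = 0.38² + 0.29² + 0.02² + 0.02² + 0.25² + 0.02² + 0.02² = 0.1444 + 0.0841 + 0.0004 + 0.0004 + 0.0625 + 0.0004 + 0.0004 = 0.2926
O = 0.1163 / √(0.2576 × 0.2926) = 0.1163 / 0.27454 = 0.4236
O = 0.4236 < 0.7 → No.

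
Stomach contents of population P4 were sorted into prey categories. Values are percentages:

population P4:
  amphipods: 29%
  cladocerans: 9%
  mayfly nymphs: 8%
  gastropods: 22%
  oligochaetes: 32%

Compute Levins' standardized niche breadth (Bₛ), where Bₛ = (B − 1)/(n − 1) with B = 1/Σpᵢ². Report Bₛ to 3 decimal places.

Convert percentages to proportions (divide by 100).
Σpᵢ² = 0.29² + 0.09² + 0.08² + 0.22² + 0.32² = 0.0841 + 0.0081 + 0.0064 + 0.0484 + 0.1024 = 0.2494
B = 1 / 0.2494 = 4.00962
Bₛ = (B − 1)/(n − 1) = (4.00962 − 1)/(5 − 1) = 3.00962/4 = 0.75241

0.752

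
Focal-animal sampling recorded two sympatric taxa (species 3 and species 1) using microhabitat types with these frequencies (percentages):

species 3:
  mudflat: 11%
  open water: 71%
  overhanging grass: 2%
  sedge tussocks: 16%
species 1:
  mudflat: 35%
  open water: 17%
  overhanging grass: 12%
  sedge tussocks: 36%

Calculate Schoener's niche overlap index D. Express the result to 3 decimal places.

Convert percentages to proportions (divide by 100).
Σ|p₁ᵢ − p₂ᵢ| = 0.24 + 0.54 + 0.10 + 0.20 = 1.08
D = 1 − ½ × 1.08 = 1 − 0.540 = 0.46000

0.460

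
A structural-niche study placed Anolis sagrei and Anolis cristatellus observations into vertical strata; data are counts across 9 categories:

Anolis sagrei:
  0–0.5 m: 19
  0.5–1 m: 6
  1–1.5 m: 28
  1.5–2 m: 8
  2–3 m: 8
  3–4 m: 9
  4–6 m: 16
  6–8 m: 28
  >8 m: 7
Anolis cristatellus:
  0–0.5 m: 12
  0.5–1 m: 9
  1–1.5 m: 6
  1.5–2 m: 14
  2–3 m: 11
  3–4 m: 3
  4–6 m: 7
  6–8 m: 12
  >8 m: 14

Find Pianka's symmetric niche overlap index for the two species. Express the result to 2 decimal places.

Proportions for Anolis sagrei (n=129): 19/129=0.1473, 6/129=0.0465, 28/129=0.2171, 8/129=0.0620, 8/129=0.0620, 9/129=0.0698, 16/129=0.1240, 28/129=0.2171, 7/129=0.0543
Proportions for Anolis cristatellus (n=88): 12/88=0.1364, 9/88=0.1023, 6/88=0.0682, 14/88=0.1591, 11/88=0.1250, 3/88=0.0341, 7/88=0.0795, 12/88=0.1364, 14/88=0.1591
Σ p₁ᵢp₂ᵢ = 0.020092 + 0.004757 + 0.014806 + 0.009864 + 0.007750 + 0.002380 + 0.009858 + 0.029612 + 0.008639 = 0.107758
Σp_1ᵢ² = 0.1473² + 0.0465² + 0.2171² + 0.0620² + 0.0620² + 0.0698² + 0.1240² + 0.2171² + 0.0543² = 0.021697 + 0.002162 + 0.047132 + 0.003844 + 0.003844 + 0.004872 + 0.015376 + 0.047132 + 0.002948 = 0.149007
Σp_2ᵢ² = 0.1364² + 0.1023² + 0.0682² + 0.1591² + 0.1250² + 0.0341² + 0.0795² + 0.1364² + 0.1591² = 0.018605 + 0.010465 + 0.004651 + 0.025313 + 0.015625 + 0.001163 + 0.006320 + 0.018605 + 0.025313 = 0.126060
O = 0.107758 / √(0.149007 × 0.126060) = 0.107758 / 0.1370541 = 0.7862

0.79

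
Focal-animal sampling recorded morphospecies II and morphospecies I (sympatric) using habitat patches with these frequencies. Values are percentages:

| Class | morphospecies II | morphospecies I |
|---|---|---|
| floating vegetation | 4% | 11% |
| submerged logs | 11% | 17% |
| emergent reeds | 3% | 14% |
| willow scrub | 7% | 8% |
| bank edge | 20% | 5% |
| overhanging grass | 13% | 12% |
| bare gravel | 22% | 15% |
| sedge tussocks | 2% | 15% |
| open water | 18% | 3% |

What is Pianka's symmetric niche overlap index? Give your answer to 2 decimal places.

Convert percentages to proportions (divide by 100).
Σ p₁ᵢp₂ᵢ = 0.0044 + 0.0187 + 0.0042 + 0.0056 + 0.0100 + 0.0156 + 0.0330 + 0.0030 + 0.0054 = 0.0999
Σp_1ᵢ² = 0.04² + 0.11² + 0.03² + 0.07² + 0.20² + 0.13² + 0.22² + 0.02² + 0.18² = 0.0016 + 0.0121 + 0.0009 + 0.0049 + 0.0400 + 0.0169 + 0.0484 + 0.0004 + 0.0324 = 0.1576
Σp_2ᵢ² = 0.11² + 0.17² + 0.14² + 0.08² + 0.05² + 0.12² + 0.15² + 0.15² + 0.03² = 0.0121 + 0.0289 + 0.0196 + 0.0064 + 0.0025 + 0.0144 + 0.0225 + 0.0225 + 0.0009 = 0.1298
O = 0.0999 / √(0.1576 × 0.1298) = 0.0999 / 0.14303 = 0.6985

0.70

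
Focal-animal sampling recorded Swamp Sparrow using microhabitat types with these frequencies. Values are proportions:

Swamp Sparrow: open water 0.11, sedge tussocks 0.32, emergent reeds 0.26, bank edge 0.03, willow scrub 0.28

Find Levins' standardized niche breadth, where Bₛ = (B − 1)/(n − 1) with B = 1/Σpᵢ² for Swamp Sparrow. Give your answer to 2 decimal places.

Σpᵢ² = 0.11² + 0.32² + 0.26² + 0.03² + 0.28² = 0.0121 + 0.1024 + 0.0676 + 0.0009 + 0.0784 = 0.2614
B = 1 / 0.2614 = 3.8256
Bₛ = (B − 1)/(n − 1) = (3.8256 − 1)/(5 − 1) = 2.8256/4 = 0.7064

0.71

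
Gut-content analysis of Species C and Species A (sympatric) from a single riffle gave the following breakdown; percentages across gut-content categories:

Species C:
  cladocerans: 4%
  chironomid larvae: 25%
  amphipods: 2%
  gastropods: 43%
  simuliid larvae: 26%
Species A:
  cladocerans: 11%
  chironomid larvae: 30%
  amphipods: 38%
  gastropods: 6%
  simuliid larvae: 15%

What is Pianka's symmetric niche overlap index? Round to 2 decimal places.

Convert percentages to proportions (divide by 100).
Σ p₁ᵢp₂ᵢ = 0.0044 + 0.0750 + 0.0076 + 0.0258 + 0.0390 = 0.1518
Σp_1ᵢ² = 0.04² + 0.25² + 0.02² + 0.43² + 0.26² = 0.0016 + 0.0625 + 0.0004 + 0.1849 + 0.0676 = 0.3170
Σp_2ᵢ² = 0.11² + 0.30² + 0.38² + 0.06² + 0.15² = 0.0121 + 0.0900 + 0.1444 + 0.0036 + 0.0225 = 0.2726
O = 0.1518 / √(0.3170 × 0.2726) = 0.1518 / 0.29396 = 0.5164

0.52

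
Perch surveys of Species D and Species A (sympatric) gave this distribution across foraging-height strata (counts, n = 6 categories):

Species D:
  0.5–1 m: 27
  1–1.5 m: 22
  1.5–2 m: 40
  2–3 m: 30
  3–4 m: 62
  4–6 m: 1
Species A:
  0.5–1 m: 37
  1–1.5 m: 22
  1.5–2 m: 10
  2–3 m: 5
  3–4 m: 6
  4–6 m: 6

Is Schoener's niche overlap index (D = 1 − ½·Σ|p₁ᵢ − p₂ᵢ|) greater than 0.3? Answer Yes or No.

Yes

Proportions for Species D (n=182): 27/182=0.1484, 22/182=0.1209, 40/182=0.2198, 30/182=0.1648, 62/182=0.3407, 1/182=0.0055
Proportions for Species A (n=86): 37/86=0.4302, 22/86=0.2558, 10/86=0.1163, 5/86=0.0581, 6/86=0.0698, 6/86=0.0698
Σ|p₁ᵢ − p₂ᵢ| = 0.2818 + 0.1349 + 0.1035 + 0.1067 + 0.2709 + 0.0643 = 0.9621
D = 1 − ½ × 0.9621 = 1 − 0.48105 = 0.51895
D = 0.51895 > 0.3 → Yes.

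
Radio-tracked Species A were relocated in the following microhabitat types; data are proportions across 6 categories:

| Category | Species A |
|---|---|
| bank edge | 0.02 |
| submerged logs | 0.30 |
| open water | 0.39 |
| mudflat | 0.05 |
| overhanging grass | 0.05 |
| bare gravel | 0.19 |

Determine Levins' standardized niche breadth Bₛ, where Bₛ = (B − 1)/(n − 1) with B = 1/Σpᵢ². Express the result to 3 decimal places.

Σpᵢ² = 0.02² + 0.30² + 0.39² + 0.05² + 0.05² + 0.19² = 0.0004 + 0.0900 + 0.1521 + 0.0025 + 0.0025 + 0.0361 = 0.2836
B = 1 / 0.2836 = 3.52609
Bₛ = (B − 1)/(n − 1) = (3.52609 − 1)/(6 − 1) = 2.52609/5 = 0.50522

0.505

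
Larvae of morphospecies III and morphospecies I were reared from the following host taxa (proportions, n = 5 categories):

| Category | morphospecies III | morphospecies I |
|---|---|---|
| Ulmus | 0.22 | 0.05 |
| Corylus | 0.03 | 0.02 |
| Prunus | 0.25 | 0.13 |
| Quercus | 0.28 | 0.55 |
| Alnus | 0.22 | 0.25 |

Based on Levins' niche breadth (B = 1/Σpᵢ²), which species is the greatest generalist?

morphospecies III

Σp_IIIᵢ² = 0.22² + 0.03² + 0.25² + 0.28² + 0.22² = 0.0484 + 0.0009 + 0.0625 + 0.0784 + 0.0484 = 0.2386
B_III = 1 / 0.2386 = 4.1911
Σp_Iᵢ² = 0.05² + 0.02² + 0.13² + 0.55² + 0.25² = 0.0025 + 0.0004 + 0.0169 + 0.3025 + 0.0625 = 0.3848
B_I = 1 / 0.3848 = 2.5988
Highest B → broadest niche (most generalist): morphospecies III (B = 4.19).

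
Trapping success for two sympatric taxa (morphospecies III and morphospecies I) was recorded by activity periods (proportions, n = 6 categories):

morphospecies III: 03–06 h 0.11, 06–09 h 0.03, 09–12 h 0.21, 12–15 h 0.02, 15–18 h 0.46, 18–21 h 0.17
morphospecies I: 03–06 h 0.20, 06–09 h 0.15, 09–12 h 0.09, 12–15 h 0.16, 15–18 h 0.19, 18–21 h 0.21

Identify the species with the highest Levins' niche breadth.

morphospecies I

Σp_IIIᵢ² = 0.11² + 0.03² + 0.21² + 0.02² + 0.46² + 0.17² = 0.0121 + 0.0009 + 0.0441 + 0.0004 + 0.2116 + 0.0289 = 0.2980
B_III = 1 / 0.2980 = 3.3557
Σp_Iᵢ² = 0.20² + 0.15² + 0.09² + 0.16² + 0.19² + 0.21² = 0.0400 + 0.0225 + 0.0081 + 0.0256 + 0.0361 + 0.0441 = 0.1764
B_I = 1 / 0.1764 = 5.6689
Highest B → broadest niche (most generalist): morphospecies I (B = 5.67).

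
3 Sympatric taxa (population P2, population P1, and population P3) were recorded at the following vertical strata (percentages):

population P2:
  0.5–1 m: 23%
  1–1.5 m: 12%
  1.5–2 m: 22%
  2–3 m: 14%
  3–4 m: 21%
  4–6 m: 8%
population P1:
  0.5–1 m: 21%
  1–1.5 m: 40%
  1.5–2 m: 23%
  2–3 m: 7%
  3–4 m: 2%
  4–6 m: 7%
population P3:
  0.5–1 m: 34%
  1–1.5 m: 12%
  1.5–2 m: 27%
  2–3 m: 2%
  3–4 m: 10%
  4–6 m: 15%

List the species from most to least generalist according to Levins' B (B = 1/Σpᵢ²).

population P2 > population P3 > population P1

Convert percentages to proportions (divide by 100).
Σp_P2ᵢ² = 0.23² + 0.12² + 0.22² + 0.14² + 0.21² + 0.08² = 0.0529 + 0.0144 + 0.0484 + 0.0196 + 0.0441 + 0.0064 = 0.1858
B_P2 = 1 / 0.1858 = 5.3821
Σp_P1ᵢ² = 0.21² + 0.40² + 0.23² + 0.07² + 0.02² + 0.07² = 0.0441 + 0.1600 + 0.0529 + 0.0049 + 0.0004 + 0.0049 = 0.2672
B_P1 = 1 / 0.2672 = 3.7425
Σp_P3ᵢ² = 0.34² + 0.12² + 0.27² + 0.02² + 0.10² + 0.15² = 0.1156 + 0.0144 + 0.0729 + 0.0004 + 0.0100 + 0.0225 = 0.2358
B_P3 = 1 / 0.2358 = 4.2409
Ranking by B (broadest → narrowest): population P2 (5.38) > population P3 (4.24) > population P1 (3.74)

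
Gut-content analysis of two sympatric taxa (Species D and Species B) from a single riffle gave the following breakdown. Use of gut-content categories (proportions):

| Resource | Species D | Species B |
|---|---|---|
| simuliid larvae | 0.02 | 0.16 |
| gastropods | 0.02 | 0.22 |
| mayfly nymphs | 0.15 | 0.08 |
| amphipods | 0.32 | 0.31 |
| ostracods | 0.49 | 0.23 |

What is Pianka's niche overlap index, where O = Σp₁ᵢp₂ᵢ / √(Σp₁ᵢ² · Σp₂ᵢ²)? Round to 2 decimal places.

Σ p₁ᵢp₂ᵢ = 0.0032 + 0.0044 + 0.0120 + 0.0992 + 0.1127 = 0.2315
Σp_1ᵢ² = 0.02² + 0.02² + 0.15² + 0.32² + 0.49² = 0.0004 + 0.0004 + 0.0225 + 0.1024 + 0.2401 = 0.3658
Σp_2ᵢ² = 0.16² + 0.22² + 0.08² + 0.31² + 0.23² = 0.0256 + 0.0484 + 0.0064 + 0.0961 + 0.0529 = 0.2294
O = 0.2315 / √(0.3658 × 0.2294) = 0.2315 / 0.28968 = 0.7992

0.80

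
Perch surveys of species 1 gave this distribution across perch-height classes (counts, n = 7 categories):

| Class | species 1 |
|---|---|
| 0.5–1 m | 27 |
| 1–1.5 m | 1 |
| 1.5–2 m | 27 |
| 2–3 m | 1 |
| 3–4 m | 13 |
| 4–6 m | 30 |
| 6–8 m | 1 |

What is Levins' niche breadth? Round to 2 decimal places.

3.95

Proportions for species 1 (n=100): 27/100=0.2700, 1/100=0.0100, 27/100=0.2700, 1/100=0.0100, 13/100=0.1300, 30/100=0.3000, 1/100=0.0100
Σpᵢ² = 0.2700² + 0.0100² + 0.2700² + 0.0100² + 0.1300² + 0.3000² + 0.0100² = 0.072900 + 0.000100 + 0.072900 + 0.000100 + 0.016900 + 0.090000 + 0.000100 = 0.253000
B = 1 / 0.253000 = 3.9526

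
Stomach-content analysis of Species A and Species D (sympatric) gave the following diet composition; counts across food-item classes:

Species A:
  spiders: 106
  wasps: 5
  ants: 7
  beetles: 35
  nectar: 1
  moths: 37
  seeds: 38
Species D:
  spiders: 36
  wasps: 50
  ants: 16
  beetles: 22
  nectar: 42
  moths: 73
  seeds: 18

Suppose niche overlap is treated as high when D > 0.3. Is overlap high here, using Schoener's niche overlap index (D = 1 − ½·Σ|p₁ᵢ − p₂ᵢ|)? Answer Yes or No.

Yes

Proportions for Species A (n=229): 106/229=0.4629, 5/229=0.0218, 7/229=0.0306, 35/229=0.1528, 1/229=0.0044, 37/229=0.1616, 38/229=0.1659
Proportions for Species D (n=257): 36/257=0.1401, 50/257=0.1946, 16/257=0.0623, 22/257=0.0856, 42/257=0.1634, 73/257=0.2840, 18/257=0.0700
Σ|p₁ᵢ − p₂ᵢ| = 0.3228 + 0.1728 + 0.0317 + 0.0672 + 0.1590 + 0.1224 + 0.0959 = 0.9718
D = 1 − ½ × 0.9718 = 1 − 0.48590 = 0.51410
D = 0.51410 > 0.3 → Yes.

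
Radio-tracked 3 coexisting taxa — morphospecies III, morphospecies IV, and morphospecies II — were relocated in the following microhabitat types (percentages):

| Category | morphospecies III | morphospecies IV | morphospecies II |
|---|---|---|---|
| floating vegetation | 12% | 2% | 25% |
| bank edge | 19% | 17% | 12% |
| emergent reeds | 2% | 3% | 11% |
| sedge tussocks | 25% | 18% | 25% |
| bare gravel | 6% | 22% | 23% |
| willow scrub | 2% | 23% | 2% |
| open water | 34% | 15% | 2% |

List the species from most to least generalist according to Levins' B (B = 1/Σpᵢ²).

Convert percentages to proportions (divide by 100).
Σp_IIIᵢ² = 0.12² + 0.19² + 0.02² + 0.25² + 0.06² + 0.02² + 0.34² = 0.0144 + 0.0361 + 0.0004 + 0.0625 + 0.0036 + 0.0004 + 0.1156 = 0.2330
B_III = 1 / 0.2330 = 4.2918
Σp_IVᵢ² = 0.02² + 0.17² + 0.03² + 0.18² + 0.22² + 0.23² + 0.15² = 0.0004 + 0.0289 + 0.0009 + 0.0324 + 0.0484 + 0.0529 + 0.0225 = 0.1864
B_IV = 1 / 0.1864 = 5.3648
Σp_IIᵢ² = 0.25² + 0.12² + 0.11² + 0.25² + 0.23² + 0.02² + 0.02² = 0.0625 + 0.0144 + 0.0121 + 0.0625 + 0.0529 + 0.0004 + 0.0004 = 0.2052
B_II = 1 / 0.2052 = 4.8733
Ranking by B (broadest → narrowest): morphospecies IV (5.36) > morphospecies II (4.87) > morphospecies III (4.29)

morphospecies IV > morphospecies II > morphospecies III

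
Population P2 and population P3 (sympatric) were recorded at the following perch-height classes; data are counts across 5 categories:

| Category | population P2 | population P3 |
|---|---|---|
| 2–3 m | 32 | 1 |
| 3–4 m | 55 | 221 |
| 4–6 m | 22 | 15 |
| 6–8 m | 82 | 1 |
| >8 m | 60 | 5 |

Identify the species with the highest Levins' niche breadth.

Proportions for population P2 (n=251): 32/251=0.1275, 55/251=0.2191, 22/251=0.0876, 82/251=0.3267, 60/251=0.2390
Proportions for population P3 (n=243): 1/243=0.0041, 221/243=0.9095, 15/243=0.0617, 1/243=0.0041, 5/243=0.0206
Σp_P2ᵢ² = 0.1275² + 0.2191² + 0.0876² + 0.3267² + 0.2390² = 0.016256 + 0.048005 + 0.007674 + 0.106733 + 0.057121 = 0.235789
B_P2 = 1 / 0.235789 = 4.2411
Σp_P3ᵢ² = 0.0041² + 0.9095² + 0.0617² + 0.0041² + 0.0206² = 0.000017 + 0.827190 + 0.003807 + 0.000017 + 0.000424 = 0.831455
B_P3 = 1 / 0.831455 = 1.2027
Highest B → broadest niche (most generalist): population P2 (B = 4.24).

population P2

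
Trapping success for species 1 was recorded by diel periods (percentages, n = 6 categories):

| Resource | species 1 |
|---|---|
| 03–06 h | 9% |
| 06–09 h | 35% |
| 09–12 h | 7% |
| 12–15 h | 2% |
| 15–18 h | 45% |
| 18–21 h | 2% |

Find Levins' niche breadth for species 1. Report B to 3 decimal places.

Convert percentages to proportions (divide by 100).
Σpᵢ² = 0.09² + 0.35² + 0.07² + 0.02² + 0.45² + 0.02² = 0.0081 + 0.1225 + 0.0049 + 0.0004 + 0.2025 + 0.0004 = 0.3388
B = 1 / 0.3388 = 2.95159

2.952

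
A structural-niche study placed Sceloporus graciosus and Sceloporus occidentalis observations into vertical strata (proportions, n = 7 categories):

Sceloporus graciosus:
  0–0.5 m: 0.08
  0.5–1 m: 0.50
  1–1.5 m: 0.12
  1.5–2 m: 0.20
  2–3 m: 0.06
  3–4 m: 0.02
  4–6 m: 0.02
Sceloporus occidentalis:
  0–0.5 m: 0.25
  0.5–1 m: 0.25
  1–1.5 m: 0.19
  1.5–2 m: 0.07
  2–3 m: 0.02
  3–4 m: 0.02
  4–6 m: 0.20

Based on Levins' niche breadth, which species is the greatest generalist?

Σp_gracᵢ² = 0.08² + 0.50² + 0.12² + 0.20² + 0.06² + 0.02² + 0.02² = 0.0064 + 0.2500 + 0.0144 + 0.0400 + 0.0036 + 0.0004 + 0.0004 = 0.3152
B_grac = 1 / 0.3152 = 3.1726
Σp_occiᵢ² = 0.25² + 0.25² + 0.19² + 0.07² + 0.02² + 0.02² + 0.20² = 0.0625 + 0.0625 + 0.0361 + 0.0049 + 0.0004 + 0.0004 + 0.0400 = 0.2068
B_occi = 1 / 0.2068 = 4.8356
Highest B → broadest niche (most generalist): Sceloporus occidentalis (B = 4.84).

Sceloporus occidentalis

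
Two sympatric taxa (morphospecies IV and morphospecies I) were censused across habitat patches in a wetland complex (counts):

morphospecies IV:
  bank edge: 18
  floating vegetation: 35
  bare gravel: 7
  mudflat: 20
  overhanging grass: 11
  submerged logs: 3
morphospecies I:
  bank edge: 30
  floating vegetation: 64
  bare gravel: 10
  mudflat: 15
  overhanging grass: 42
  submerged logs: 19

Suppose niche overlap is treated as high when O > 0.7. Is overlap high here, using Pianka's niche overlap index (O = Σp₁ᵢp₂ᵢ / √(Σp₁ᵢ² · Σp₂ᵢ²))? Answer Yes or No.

Yes

Proportions for morphospecies IV (n=94): 18/94=0.1915, 35/94=0.3723, 7/94=0.0745, 20/94=0.2128, 11/94=0.1170, 3/94=0.0319
Proportions for morphospecies I (n=180): 30/180=0.1667, 64/180=0.3556, 10/180=0.0556, 15/180=0.0833, 42/180=0.2333, 19/180=0.1056
Σ p₁ᵢp₂ᵢ = 0.031923 + 0.132390 + 0.004142 + 0.017726 + 0.027296 + 0.003369 = 0.216846
Σp_1ᵢ² = 0.1915² + 0.3723² + 0.0745² + 0.2128² + 0.1170² + 0.0319² = 0.036672 + 0.138607 + 0.005550 + 0.045284 + 0.013689 + 0.001018 = 0.240820
Σp_2ᵢ² = 0.1667² + 0.3556² + 0.0556² + 0.0833² + 0.2333² + 0.1056² = 0.027789 + 0.126451 + 0.003091 + 0.006939 + 0.054429 + 0.011151 = 0.229850
O = 0.216846 / √(0.240820 × 0.229850) = 0.216846 / 0.2352711 = 0.9217
O = 0.9217 > 0.7 → Yes.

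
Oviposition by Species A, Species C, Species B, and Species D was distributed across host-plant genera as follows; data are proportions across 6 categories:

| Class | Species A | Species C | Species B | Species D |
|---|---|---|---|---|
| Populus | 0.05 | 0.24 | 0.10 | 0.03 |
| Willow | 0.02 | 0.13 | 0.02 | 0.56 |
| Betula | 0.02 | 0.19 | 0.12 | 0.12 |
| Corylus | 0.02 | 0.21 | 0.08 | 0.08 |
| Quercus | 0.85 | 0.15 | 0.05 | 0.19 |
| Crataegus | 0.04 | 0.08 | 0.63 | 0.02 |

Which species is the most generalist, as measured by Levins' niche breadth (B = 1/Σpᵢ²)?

Species C

Σp_Aᵢ² = 0.05² + 0.02² + 0.02² + 0.02² + 0.85² + 0.04² = 0.0025 + 0.0004 + 0.0004 + 0.0004 + 0.7225 + 0.0016 = 0.7278
B_A = 1 / 0.7278 = 1.3740
Σp_Cᵢ² = 0.24² + 0.13² + 0.19² + 0.21² + 0.15² + 0.08² = 0.0576 + 0.0169 + 0.0361 + 0.0441 + 0.0225 + 0.0064 = 0.1836
B_C = 1 / 0.1836 = 5.4466
Σp_Bᵢ² = 0.10² + 0.02² + 0.12² + 0.08² + 0.05² + 0.63² = 0.0100 + 0.0004 + 0.0144 + 0.0064 + 0.0025 + 0.3969 = 0.4306
B_B = 1 / 0.4306 = 2.3223
Σp_Dᵢ² = 0.03² + 0.56² + 0.12² + 0.08² + 0.19² + 0.02² = 0.0009 + 0.3136 + 0.0144 + 0.0064 + 0.0361 + 0.0004 = 0.3718
B_D = 1 / 0.3718 = 2.6896
Highest B → broadest niche (most generalist): Species C (B = 5.45).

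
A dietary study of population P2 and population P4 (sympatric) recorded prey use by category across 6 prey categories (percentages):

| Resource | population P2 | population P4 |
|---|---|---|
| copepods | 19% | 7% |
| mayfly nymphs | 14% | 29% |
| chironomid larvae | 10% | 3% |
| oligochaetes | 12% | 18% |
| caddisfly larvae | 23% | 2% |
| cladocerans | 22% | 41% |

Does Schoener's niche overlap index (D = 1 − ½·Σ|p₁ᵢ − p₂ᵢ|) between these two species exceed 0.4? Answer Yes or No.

Convert percentages to proportions (divide by 100).
Σ|p₁ᵢ − p₂ᵢ| = 0.12 + 0.15 + 0.07 + 0.06 + 0.21 + 0.19 = 0.80
D = 1 − ½ × 0.80 = 1 − 0.400 = 0.6000
D = 0.6000 > 0.4 → Yes.

Yes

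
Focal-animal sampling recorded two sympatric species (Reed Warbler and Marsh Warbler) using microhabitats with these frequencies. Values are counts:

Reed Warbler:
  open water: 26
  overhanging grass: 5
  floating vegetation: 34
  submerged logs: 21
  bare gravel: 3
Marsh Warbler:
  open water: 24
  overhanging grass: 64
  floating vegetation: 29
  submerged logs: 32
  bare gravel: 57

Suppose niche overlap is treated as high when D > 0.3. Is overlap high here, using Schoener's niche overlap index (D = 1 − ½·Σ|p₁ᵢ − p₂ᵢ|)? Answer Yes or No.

Proportions for Reed Warbler (n=89): 26/89=0.2921, 5/89=0.0562, 34/89=0.3820, 21/89=0.2360, 3/89=0.0337
Proportions for Marsh Warbler (n=206): 24/206=0.1165, 64/206=0.3107, 29/206=0.1408, 32/206=0.1553, 57/206=0.2767
Σ|p₁ᵢ − p₂ᵢ| = 0.1756 + 0.2545 + 0.2412 + 0.0807 + 0.2430 = 0.9950
D = 1 − ½ × 0.9950 = 1 − 0.49750 = 0.50250
D = 0.50250 > 0.3 → Yes.

Yes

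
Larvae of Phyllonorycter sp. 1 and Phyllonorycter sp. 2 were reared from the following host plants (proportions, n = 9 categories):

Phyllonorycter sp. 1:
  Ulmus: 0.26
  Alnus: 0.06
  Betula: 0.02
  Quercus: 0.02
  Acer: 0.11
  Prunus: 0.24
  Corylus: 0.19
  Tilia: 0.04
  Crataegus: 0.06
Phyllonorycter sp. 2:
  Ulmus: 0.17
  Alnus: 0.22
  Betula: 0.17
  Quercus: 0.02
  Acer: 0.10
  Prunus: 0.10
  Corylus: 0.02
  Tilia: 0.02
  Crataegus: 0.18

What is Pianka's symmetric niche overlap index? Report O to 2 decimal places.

Σ p₁ᵢp₂ᵢ = 0.0442 + 0.0132 + 0.0034 + 0.0004 + 0.0110 + 0.0240 + 0.0038 + 0.0008 + 0.0108 = 0.1116
Σp_1ᵢ² = 0.26² + 0.06² + 0.02² + 0.02² + 0.11² + 0.24² + 0.19² + 0.04² + 0.06² = 0.0676 + 0.0036 + 0.0004 + 0.0004 + 0.0121 + 0.0576 + 0.0361 + 0.0016 + 0.0036 = 0.1830
Σp_2ᵢ² = 0.17² + 0.22² + 0.17² + 0.02² + 0.10² + 0.10² + 0.02² + 0.02² + 0.18² = 0.0289 + 0.0484 + 0.0289 + 0.0004 + 0.0100 + 0.0100 + 0.0004 + 0.0004 + 0.0324 = 0.1598
O = 0.1116 / √(0.1830 × 0.1598) = 0.1116 / 0.17101 = 0.6526

0.65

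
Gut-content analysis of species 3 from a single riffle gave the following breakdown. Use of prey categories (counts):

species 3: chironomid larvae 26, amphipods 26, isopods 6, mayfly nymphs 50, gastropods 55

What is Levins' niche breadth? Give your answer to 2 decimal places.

Proportions for species 3 (n=163): 26/163=0.1595, 26/163=0.1595, 6/163=0.0368, 50/163=0.3067, 55/163=0.3374
Σpᵢ² = 0.1595² + 0.1595² + 0.0368² + 0.3067² + 0.3374² = 0.025440 + 0.025440 + 0.001354 + 0.094065 + 0.113839 = 0.260138
B = 1 / 0.260138 = 3.8441

3.84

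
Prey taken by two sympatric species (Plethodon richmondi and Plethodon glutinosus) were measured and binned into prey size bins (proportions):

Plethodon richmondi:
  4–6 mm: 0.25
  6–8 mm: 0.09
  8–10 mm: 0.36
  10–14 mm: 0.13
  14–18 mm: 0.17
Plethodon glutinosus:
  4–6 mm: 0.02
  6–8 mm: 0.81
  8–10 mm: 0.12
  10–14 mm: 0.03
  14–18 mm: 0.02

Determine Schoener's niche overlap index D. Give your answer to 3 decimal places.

Σ|p₁ᵢ − p₂ᵢ| = 0.23 + 0.72 + 0.24 + 0.10 + 0.15 = 1.44
D = 1 − ½ × 1.44 = 1 − 0.720 = 0.28000

0.280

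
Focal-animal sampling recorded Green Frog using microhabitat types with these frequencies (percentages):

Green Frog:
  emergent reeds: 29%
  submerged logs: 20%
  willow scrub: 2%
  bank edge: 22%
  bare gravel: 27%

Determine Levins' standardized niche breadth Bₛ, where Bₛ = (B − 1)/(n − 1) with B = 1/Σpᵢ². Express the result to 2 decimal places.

Convert percentages to proportions (divide by 100).
Σpᵢ² = 0.29² + 0.20² + 0.02² + 0.22² + 0.27² = 0.0841 + 0.0400 + 0.0004 + 0.0484 + 0.0729 = 0.2458
B = 1 / 0.2458 = 4.0683
Bₛ = (B − 1)/(n − 1) = (4.0683 − 1)/(5 − 1) = 3.0683/4 = 0.7671

0.77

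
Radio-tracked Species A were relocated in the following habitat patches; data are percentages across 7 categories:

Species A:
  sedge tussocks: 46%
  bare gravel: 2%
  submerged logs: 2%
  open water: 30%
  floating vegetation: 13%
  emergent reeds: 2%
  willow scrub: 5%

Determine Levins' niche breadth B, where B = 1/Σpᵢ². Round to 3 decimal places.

Convert percentages to proportions (divide by 100).
Σpᵢ² = 0.46² + 0.02² + 0.02² + 0.30² + 0.13² + 0.02² + 0.05² = 0.2116 + 0.0004 + 0.0004 + 0.0900 + 0.0169 + 0.0004 + 0.0025 = 0.3222
B = 1 / 0.3222 = 3.10366

3.104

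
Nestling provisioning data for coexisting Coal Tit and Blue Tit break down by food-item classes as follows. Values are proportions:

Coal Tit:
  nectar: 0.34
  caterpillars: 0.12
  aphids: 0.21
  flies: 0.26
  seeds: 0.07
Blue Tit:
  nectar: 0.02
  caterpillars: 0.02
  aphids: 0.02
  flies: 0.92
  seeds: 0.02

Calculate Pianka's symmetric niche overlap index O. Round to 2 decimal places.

0.56

Σ p₁ᵢp₂ᵢ = 0.0068 + 0.0024 + 0.0042 + 0.2392 + 0.0014 = 0.2540
Σp_1ᵢ² = 0.34² + 0.12² + 0.21² + 0.26² + 0.07² = 0.1156 + 0.0144 + 0.0441 + 0.0676 + 0.0049 = 0.2466
Σp_2ᵢ² = 0.02² + 0.02² + 0.02² + 0.92² + 0.02² = 0.0004 + 0.0004 + 0.0004 + 0.8464 + 0.0004 = 0.8480
O = 0.2540 / √(0.2466 × 0.8480) = 0.2540 / 0.45729 = 0.5554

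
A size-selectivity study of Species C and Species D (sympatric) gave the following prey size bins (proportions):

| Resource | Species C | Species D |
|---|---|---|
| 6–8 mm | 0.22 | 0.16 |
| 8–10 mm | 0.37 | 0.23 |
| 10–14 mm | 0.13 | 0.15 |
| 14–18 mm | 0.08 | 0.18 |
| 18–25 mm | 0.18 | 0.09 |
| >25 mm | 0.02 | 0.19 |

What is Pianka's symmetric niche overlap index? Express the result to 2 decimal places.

0.84

Σ p₁ᵢp₂ᵢ = 0.0352 + 0.0851 + 0.0195 + 0.0144 + 0.0162 + 0.0038 = 0.1742
Σp_1ᵢ² = 0.22² + 0.37² + 0.13² + 0.08² + 0.18² + 0.02² = 0.0484 + 0.1369 + 0.0169 + 0.0064 + 0.0324 + 0.0004 = 0.2414
Σp_2ᵢ² = 0.16² + 0.23² + 0.15² + 0.18² + 0.09² + 0.19² = 0.0256 + 0.0529 + 0.0225 + 0.0324 + 0.0081 + 0.0361 = 0.1776
O = 0.1742 / √(0.2414 × 0.1776) = 0.1742 / 0.20706 = 0.8413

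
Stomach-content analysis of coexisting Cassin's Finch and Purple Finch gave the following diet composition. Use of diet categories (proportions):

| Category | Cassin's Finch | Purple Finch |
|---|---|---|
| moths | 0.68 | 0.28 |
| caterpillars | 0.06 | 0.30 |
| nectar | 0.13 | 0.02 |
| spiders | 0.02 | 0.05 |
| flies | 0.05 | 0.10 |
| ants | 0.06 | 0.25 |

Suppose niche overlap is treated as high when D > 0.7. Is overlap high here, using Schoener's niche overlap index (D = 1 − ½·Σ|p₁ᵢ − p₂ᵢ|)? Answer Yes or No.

Σ|p₁ᵢ − p₂ᵢ| = 0.40 + 0.24 + 0.11 + 0.03 + 0.05 + 0.19 = 1.02
D = 1 − ½ × 1.02 = 1 − 0.510 = 0.4900
D = 0.4900 < 0.7 → No.

No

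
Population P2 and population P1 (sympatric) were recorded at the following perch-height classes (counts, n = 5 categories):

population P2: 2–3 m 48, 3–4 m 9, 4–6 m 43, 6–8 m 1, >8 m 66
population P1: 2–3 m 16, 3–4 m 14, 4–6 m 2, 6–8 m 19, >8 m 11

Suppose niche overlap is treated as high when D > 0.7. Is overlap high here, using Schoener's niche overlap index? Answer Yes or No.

No

Proportions for population P2 (n=167): 48/167=0.2874, 9/167=0.0539, 43/167=0.2575, 1/167=0.0060, 66/167=0.3952
Proportions for population P1 (n=62): 16/62=0.2581, 14/62=0.2258, 2/62=0.0323, 19/62=0.3065, 11/62=0.1774
Σ|p₁ᵢ − p₂ᵢ| = 0.0293 + 0.1719 + 0.2252 + 0.3005 + 0.2178 = 0.9447
D = 1 − ½ × 0.9447 = 1 − 0.47235 = 0.52765
D = 0.52765 < 0.7 → No.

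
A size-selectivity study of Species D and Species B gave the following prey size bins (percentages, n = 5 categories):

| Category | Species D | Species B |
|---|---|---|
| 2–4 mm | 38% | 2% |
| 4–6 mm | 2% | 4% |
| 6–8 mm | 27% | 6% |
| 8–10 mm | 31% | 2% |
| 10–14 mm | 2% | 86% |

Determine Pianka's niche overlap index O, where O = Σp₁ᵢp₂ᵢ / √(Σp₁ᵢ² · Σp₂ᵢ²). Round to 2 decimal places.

Convert percentages to proportions (divide by 100).
Σ p₁ᵢp₂ᵢ = 0.0076 + 0.0008 + 0.0162 + 0.0062 + 0.0172 = 0.0480
Σp_1ᵢ² = 0.38² + 0.02² + 0.27² + 0.31² + 0.02² = 0.1444 + 0.0004 + 0.0729 + 0.0961 + 0.0004 = 0.3142
Σp_2ᵢ² = 0.02² + 0.04² + 0.06² + 0.02² + 0.86² = 0.0004 + 0.0016 + 0.0036 + 0.0004 + 0.7396 = 0.7456
O = 0.0480 / √(0.3142 × 0.7456) = 0.0480 / 0.48401 = 0.0992

0.10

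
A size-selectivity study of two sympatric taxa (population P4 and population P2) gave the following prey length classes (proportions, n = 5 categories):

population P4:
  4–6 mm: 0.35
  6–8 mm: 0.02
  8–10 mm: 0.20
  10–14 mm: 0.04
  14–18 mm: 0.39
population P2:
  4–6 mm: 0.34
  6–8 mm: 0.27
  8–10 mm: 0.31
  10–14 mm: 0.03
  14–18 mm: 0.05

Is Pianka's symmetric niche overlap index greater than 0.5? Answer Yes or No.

Σ p₁ᵢp₂ᵢ = 0.1190 + 0.0054 + 0.0620 + 0.0012 + 0.0195 = 0.2071
Σp_1ᵢ² = 0.35² + 0.02² + 0.20² + 0.04² + 0.39² = 0.1225 + 0.0004 + 0.0400 + 0.0016 + 0.1521 = 0.3166
Σp_2ᵢ² = 0.34² + 0.27² + 0.31² + 0.03² + 0.05² = 0.1156 + 0.0729 + 0.0961 + 0.0009 + 0.0025 = 0.2880
O = 0.2071 / √(0.3166 × 0.2880) = 0.2071 / 0.30196 = 0.6859
O = 0.6859 > 0.5 → Yes.

Yes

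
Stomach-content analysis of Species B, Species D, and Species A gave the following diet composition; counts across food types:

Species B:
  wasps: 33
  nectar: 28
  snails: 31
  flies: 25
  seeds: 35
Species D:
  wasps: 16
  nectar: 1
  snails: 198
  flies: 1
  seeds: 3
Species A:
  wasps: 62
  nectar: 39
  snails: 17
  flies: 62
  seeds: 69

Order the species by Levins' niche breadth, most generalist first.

Species B > Species A > Species D

Proportions for Species B (n=152): 33/152=0.2171, 28/152=0.1842, 31/152=0.2039, 25/152=0.1645, 35/152=0.2303
Proportions for Species D (n=219): 16/219=0.0731, 1/219=0.0046, 198/219=0.9041, 1/219=0.0046, 3/219=0.0137
Proportions for Species A (n=249): 62/249=0.2490, 39/249=0.1566, 17/249=0.0683, 62/249=0.2490, 69/249=0.2771
Σp_Bᵢ² = 0.2171² + 0.1842² + 0.2039² + 0.1645² + 0.2303² = 0.047132 + 0.033930 + 0.041575 + 0.027060 + 0.053038 = 0.202735
B_B = 1 / 0.202735 = 4.9325
Σp_Dᵢ² = 0.0731² + 0.0046² + 0.9041² + 0.0046² + 0.0137² = 0.005344 + 0.000021 + 0.817397 + 0.000021 + 0.000188 = 0.822971
B_D = 1 / 0.822971 = 1.2151
Σp_Aᵢ² = 0.2490² + 0.1566² + 0.0683² + 0.2490² + 0.2771² = 0.062001 + 0.024524 + 0.004665 + 0.062001 + 0.076784 = 0.229975
B_A = 1 / 0.229975 = 4.3483
Ranking by B (broadest → narrowest): Species B (4.93) > Species A (4.35) > Species D (1.22)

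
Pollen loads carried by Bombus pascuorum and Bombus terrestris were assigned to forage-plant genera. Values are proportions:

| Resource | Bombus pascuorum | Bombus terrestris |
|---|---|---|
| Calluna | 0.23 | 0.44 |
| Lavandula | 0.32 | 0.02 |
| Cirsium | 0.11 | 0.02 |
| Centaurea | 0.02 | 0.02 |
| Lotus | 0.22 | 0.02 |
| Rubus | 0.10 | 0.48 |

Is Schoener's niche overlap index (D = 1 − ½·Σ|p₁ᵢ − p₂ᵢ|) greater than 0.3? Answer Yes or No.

Yes

Σ|p₁ᵢ − p₂ᵢ| = 0.21 + 0.30 + 0.09 + 0.00 + 0.20 + 0.38 = 1.18
D = 1 − ½ × 1.18 = 1 − 0.590 = 0.4100
D = 0.4100 > 0.3 → Yes.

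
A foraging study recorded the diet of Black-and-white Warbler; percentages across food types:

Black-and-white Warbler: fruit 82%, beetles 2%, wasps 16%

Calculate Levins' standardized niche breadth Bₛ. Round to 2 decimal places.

Convert percentages to proportions (divide by 100).
Σpᵢ² = 0.82² + 0.02² + 0.16² = 0.6724 + 0.0004 + 0.0256 = 0.6984
B = 1 / 0.6984 = 1.4318
Bₛ = (B − 1)/(n − 1) = (1.4318 − 1)/(3 − 1) = 0.4318/2 = 0.2159

0.22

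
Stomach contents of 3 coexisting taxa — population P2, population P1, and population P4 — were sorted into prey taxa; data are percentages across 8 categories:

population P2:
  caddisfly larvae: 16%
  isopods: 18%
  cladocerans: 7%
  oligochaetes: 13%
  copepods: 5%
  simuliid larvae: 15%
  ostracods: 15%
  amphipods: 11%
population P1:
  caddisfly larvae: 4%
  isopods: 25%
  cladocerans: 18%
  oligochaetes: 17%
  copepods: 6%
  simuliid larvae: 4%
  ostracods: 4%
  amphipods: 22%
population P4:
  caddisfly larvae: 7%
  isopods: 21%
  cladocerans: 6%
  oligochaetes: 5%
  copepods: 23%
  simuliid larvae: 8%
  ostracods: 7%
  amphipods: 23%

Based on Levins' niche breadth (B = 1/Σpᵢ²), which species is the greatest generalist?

Convert percentages to proportions (divide by 100).
Σp_P2ᵢ² = 0.16² + 0.18² + 0.07² + 0.13² + 0.05² + 0.15² + 0.15² + 0.11² = 0.0256 + 0.0324 + 0.0049 + 0.0169 + 0.0025 + 0.0225 + 0.0225 + 0.0121 = 0.1394
B_P2 = 1 / 0.1394 = 7.1736
Σp_P1ᵢ² = 0.04² + 0.25² + 0.18² + 0.17² + 0.06² + 0.04² + 0.04² + 0.22² = 0.0016 + 0.0625 + 0.0324 + 0.0289 + 0.0036 + 0.0016 + 0.0016 + 0.0484 = 0.1806
B_P1 = 1 / 0.1806 = 5.5371
Σp_P4ᵢ² = 0.07² + 0.21² + 0.06² + 0.05² + 0.23² + 0.08² + 0.07² + 0.23² = 0.0049 + 0.0441 + 0.0036 + 0.0025 + 0.0529 + 0.0064 + 0.0049 + 0.0529 = 0.1722
B_P4 = 1 / 0.1722 = 5.8072
Highest B → broadest niche (most generalist): population P2 (B = 7.17).

population P2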